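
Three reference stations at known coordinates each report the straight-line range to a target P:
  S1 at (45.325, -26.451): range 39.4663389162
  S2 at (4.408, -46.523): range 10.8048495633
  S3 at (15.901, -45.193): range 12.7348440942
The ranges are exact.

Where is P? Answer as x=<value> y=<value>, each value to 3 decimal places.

x=7.042 y=-36.044

eq1: (x − 45.325)² + (y + 26.451)² = 39.4663389162²
eq2: (x − 4.408)² + (y + 46.523)² = 10.8048495633²
eq3: (x − 15.901)² + (y + 45.193)² = 12.7348440942²
eq2−eq3, eq2−eq1 (x²,y² cancel):
  22.986·x + 2.660·y = 65.997577
  81.834·x + 40.144·y = -870.656100
det = 22.986·40.144 − 2.660·81.834 = 705.071544
x = (65.997577·40.144 − 2.660·-870.656100) / 705.071544 = 7.042338
y = (22.986·-870.656100 − 65.997577·81.834) / 705.071544 = -36.044210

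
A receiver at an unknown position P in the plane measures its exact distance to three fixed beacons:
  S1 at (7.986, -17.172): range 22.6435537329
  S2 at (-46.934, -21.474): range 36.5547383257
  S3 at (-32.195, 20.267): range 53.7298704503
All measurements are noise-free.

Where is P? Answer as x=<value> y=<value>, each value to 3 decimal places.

eq1: (x − 7.986)² + (y + 17.172)² = 22.6435537329²
eq2: (x + 46.934)² + (y + 21.474)² = 36.5547383257²
eq3: (x + 32.195)² + (y − 20.267)² = 53.7298704503²
eq1−eq3, eq1−eq2 (x²,y² cancel):
  -80.362·x + 74.878·y = -1285.552919
  -109.840·x − 8.604·y = 1481.760884
det = -80.362·-8.604 − 74.878·-109.840 = 8916.034168
x = (-1285.552919·-8.604 − 74.878·1481.760884) / 8916.034168 = -11.203456
y = (-80.362·1481.760884 − -1285.552919·-109.840) / 8916.034168 = -29.192620

x=-11.203 y=-29.193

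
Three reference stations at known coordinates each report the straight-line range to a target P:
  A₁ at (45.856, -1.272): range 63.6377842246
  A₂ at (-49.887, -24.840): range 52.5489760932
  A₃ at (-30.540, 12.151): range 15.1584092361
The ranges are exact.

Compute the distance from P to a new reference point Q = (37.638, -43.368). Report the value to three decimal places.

79.063

eq1: (x − 45.856)² + (y + 1.272)² = 63.6377842246²
eq2: (x + 49.887)² + (y + 24.840)² = 52.5489760932²
eq3: (x + 30.540)² + (y − 12.151)² = 15.1584092361²
eq3−eq1, eq3−eq2 (x²,y² cancel):
  152.792·x − 26.846·y = -2795.937891
  -38.694·x − 73.982·y = -506.217550
det = 152.792·-73.982 − -26.846·-38.694 = -12342.636868
x = (-2795.937891·-73.982 − -26.846·-506.217550) / -12342.636868 = -15.657850
y = (152.792·-506.217550 − -2795.937891·-38.694) / -12342.636868 = 15.031797
|P − Q| = √((-15.657850 − 37.638)² + (15.031797 − -43.368)²) = 79.063164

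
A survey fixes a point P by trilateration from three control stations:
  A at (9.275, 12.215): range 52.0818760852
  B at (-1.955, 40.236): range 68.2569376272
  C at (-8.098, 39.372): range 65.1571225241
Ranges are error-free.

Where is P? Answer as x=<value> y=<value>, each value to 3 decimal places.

x=-29.996 y=-21.995

eq1: (x − 9.275)² + (y − 12.215)² = 52.0818760852²
eq2: (x + 1.955)² + (y − 40.236)² = 68.2569376272²
eq3: (x + 8.098)² + (y − 39.372)² = 65.1571225241²
eq2−eq1, eq2−eq3 (x²,y² cancel):
  22.460·x − 56.042·y = 558.961847
  -12.286·x − 1.728·y = 406.533186
det = 22.460·-1.728 − -56.042·-12.286 = -727.342892
x = (558.961847·-1.728 − -56.042·406.533186) / -727.342892 = -29.995545
y = (22.460·406.533186 − 558.961847·-12.286) / -727.342892 = -21.995321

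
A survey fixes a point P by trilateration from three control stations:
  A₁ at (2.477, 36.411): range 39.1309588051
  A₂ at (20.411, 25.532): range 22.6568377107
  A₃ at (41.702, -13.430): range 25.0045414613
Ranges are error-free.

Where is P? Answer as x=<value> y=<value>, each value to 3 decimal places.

eq1: (x − 2.477)² + (y − 36.411)² = 39.1309588051²
eq2: (x − 20.411)² + (y − 25.532)² = 22.6568377107²
eq3: (x − 41.702)² + (y + 13.430)² = 25.0045414613²
eq3−eq2, eq3−eq1 (x²,y² cancel):
  -42.582·x + 77.924·y = -739.034960
  -78.450·x + 99.682·y = -1493.530097
det = -42.582·99.682 − 77.924·-78.450 = 1868.478876
x = (-739.034960·99.682 − 77.924·-1493.530097) / 1868.478876 = 22.859962
y = (-42.582·-1493.530097 − -739.034960·-78.450) / 1868.478876 = 3.007904

x=22.860 y=3.008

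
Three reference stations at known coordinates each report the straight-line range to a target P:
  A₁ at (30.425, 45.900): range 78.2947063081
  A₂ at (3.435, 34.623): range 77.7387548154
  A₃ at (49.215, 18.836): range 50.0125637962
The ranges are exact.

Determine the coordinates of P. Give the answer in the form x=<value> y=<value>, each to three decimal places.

x=45.100 y=-31.007

eq1: (x − 30.425)² + (y − 45.900)² = 78.2947063081²
eq2: (x − 3.435)² + (y − 34.623)² = 77.7387548154²
eq3: (x − 49.215)² + (y − 18.836)² = 50.0125637962²
eq3−eq1, eq3−eq2 (x²,y² cancel):
  -37.580·x + 54.128·y = -3373.224994
  -91.560·x + 31.574·y = -5108.417230
det = -37.580·31.574 − 54.128·-91.560 = 3769.408760
x = (-3373.224994·31.574 − 54.128·-5108.417230) / 3769.408760 = 45.100495
y = (-37.580·-5108.417230 − -3373.224994·-91.560) / 3769.408760 = -31.007027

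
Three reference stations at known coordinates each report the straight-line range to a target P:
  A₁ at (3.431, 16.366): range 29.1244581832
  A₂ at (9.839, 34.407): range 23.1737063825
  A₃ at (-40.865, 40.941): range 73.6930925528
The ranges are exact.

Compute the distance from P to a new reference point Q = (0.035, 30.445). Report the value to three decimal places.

31.537

eq1: (x − 3.431)² + (y − 16.366)² = 29.1244581832²
eq2: (x − 9.839)² + (y − 34.407)² = 23.1737063825²
eq3: (x + 40.865)² + (y − 40.941)² = 73.6930925528²
eq2−eq1, eq2−eq3 (x²,y² cancel):
  -12.816·x − 36.082·y = -1312.243250
  -101.408·x + 13.068·y = -2828.185086
det = -12.816·13.068 − -36.082·-101.408 = -3826.482944
x = (-1312.243250·13.068 − -36.082·-2828.185086) / -3826.482944 = 31.150007
y = (-12.816·-2828.185086 − -1312.243250·-101.408) / -3826.482944 = 25.304162
|P − Q| = √((31.150007 − 0.035)² + (25.304162 − 30.445)²) = 31.536833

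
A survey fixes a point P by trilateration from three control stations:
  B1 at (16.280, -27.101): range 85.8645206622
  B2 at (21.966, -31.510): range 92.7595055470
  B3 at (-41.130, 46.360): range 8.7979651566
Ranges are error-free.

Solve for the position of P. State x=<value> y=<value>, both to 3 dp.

eq1: (x − 16.280)² + (y + 27.101)² = 85.8645206622²
eq2: (x − 21.966)² + (y + 31.510)² = 92.7595055470²
eq3: (x + 41.130)² + (y − 46.360)² = 8.7979651566²
eq3−eq2, eq3−eq1 (x²,y² cancel):
  126.192·x − 155.740·y = -10892.462922
  114.820·x − 146.922·y = -10136.735617
det = 126.192·-146.922 − -155.740·114.820 = -658.314224
x = (-10892.462922·-146.922 − -155.740·-10136.735617) / -658.314224 = -32.882827
y = (126.192·-10136.735617 − -10892.462922·114.820) / -658.314224 = 43.295963

x=-32.883 y=43.296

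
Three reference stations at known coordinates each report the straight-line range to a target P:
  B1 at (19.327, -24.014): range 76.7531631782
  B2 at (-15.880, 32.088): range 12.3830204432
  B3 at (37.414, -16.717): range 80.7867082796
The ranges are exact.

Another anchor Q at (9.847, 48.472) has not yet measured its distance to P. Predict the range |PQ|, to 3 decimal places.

25.513

eq1: (x − 19.327)² + (y + 24.014)² = 76.7531631782²
eq2: (x + 15.880)² + (y − 32.088)² = 12.3830204432²
eq3: (x − 37.414)² + (y + 16.717)² = 80.7867082796²
eq1−eq3, eq1−eq2 (x²,y² cancel):
  36.174·x + 14.594·y = 93.616183
  -70.414·x + 112.204·y = 6069.317882
det = 36.174·112.204 − 14.594·-70.414 = 5086.489412
x = (93.616183·112.204 − 14.594·6069.317882) / 5086.489412 = -15.348801
y = (36.174·6069.317882 − 93.616183·-70.414) / 5086.489412 = 44.459622
|P − Q| = √((-15.348801 − 9.847)² + (44.459622 − 48.472)²) = 25.513282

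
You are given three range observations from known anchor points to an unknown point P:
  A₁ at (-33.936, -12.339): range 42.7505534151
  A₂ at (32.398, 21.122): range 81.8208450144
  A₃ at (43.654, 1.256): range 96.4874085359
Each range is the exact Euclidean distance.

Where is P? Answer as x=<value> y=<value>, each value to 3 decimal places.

x=-49.165 y=27.607

eq1: (x + 33.936)² + (y + 12.339)² = 42.7505534151²
eq2: (x − 32.398)² + (y − 21.122)² = 81.8208450144²
eq3: (x − 43.654)² + (y − 1.256)² = 96.4874085359²
eq1−eq3, eq1−eq2 (x²,y² cancel):
  155.180·x + 27.190·y = -6878.863954
  132.668·x + 66.922·y = -4675.174591
det = 155.180·66.922 − 27.190·132.668 = 6777.713040
x = (-6878.863954·66.922 − 27.190·-4675.174591) / 6777.713040 = -49.165454
y = (155.180·-4675.174591 − -6878.863954·132.668) / 6777.713040 = 27.606883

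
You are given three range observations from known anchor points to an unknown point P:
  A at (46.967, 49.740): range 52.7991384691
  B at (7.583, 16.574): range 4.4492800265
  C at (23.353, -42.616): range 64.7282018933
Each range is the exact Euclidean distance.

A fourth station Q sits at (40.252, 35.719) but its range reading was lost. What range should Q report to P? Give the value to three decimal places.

39.917

eq1: (x − 46.967)² + (y − 49.740)² = 52.7991384691²
eq2: (x − 7.583)² + (y − 16.574)² = 4.4492800265²
eq3: (x − 23.353)² + (y + 42.616)² = 64.7282018933²
eq3−eq1, eq3−eq2 (x²,y² cancel):
  47.228·x + 184.712·y = 3720.471721
  -31.540·x + 118.380·y = 2140.657328
det = 47.228·118.380 − 184.712·-31.540 = 11416.667120
x = (3720.471721·118.380 − 184.712·2140.657328) / 11416.667120 = 3.943738
y = (47.228·2140.657328 − 3720.471721·-31.540) / 11416.667120 = 19.133661
|P − Q| = √((3.943738 − 40.252)² + (19.133661 − 35.719)²) = 39.916955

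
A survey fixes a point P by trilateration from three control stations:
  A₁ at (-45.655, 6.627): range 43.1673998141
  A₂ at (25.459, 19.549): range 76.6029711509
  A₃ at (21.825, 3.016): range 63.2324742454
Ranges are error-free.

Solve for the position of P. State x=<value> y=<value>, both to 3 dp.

x=-29.786 y=-33.518

eq1: (x + 45.655)² + (y − 6.627)² = 43.1673998141²
eq2: (x − 25.459)² + (y − 19.549)² = 76.6029711509²
eq3: (x − 21.825)² + (y − 3.016)² = 63.2324742454²
eq2−eq1, eq2−eq3 (x²,y² cancel):
  -142.228·x − 25.844·y = 5102.562854
  -7.268·x − 33.066·y = 1324.772189
det = -142.228·-33.066 − -25.844·-7.268 = 4515.076856
x = (5102.562854·-33.066 − -25.844·1324.772189) / 4515.076856 = -29.785524
y = (-142.228·1324.772189 − 5102.562854·-7.268) / 4515.076856 = -33.517541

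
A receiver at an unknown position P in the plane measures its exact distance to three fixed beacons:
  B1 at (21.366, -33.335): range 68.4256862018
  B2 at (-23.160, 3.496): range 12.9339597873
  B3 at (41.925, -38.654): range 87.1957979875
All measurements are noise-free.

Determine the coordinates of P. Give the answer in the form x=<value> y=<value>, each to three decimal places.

x=-25.908 y=16.135

eq1: (x − 21.366)² + (y + 33.335)² = 68.4256862018²
eq2: (x + 23.160)² + (y − 3.496)² = 12.9339597873²
eq3: (x − 41.925)² + (y + 38.654)² = 87.1957979875²
eq3−eq1, eq3−eq2 (x²,y² cancel):
  -41.118·x + 10.638·y = 1236.923494
  -130.170·x + 84.300·y = 4732.590146
det = -41.118·84.300 − 10.638·-130.170 = -2081.498940
x = (1236.923494·84.300 − 10.638·4732.590146) / -2081.498940 = -25.907943
y = (-41.118·4732.590146 − 1236.923494·-130.170) / -2081.498940 = 16.134676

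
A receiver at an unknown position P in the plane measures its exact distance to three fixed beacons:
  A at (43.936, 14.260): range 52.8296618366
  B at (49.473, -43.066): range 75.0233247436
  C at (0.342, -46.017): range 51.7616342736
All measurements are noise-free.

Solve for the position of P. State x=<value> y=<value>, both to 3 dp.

eq1: (x − 43.936)² + (y − 14.260)² = 52.8296618366²
eq2: (x − 49.473)² + (y + 43.066)² = 75.0233247436²
eq3: (x − 0.342)² + (y + 46.017)² = 51.7616342736²
eq2−eq1, eq2−eq3 (x²,y² cancel):
  -11.074·x + 114.652·y = 668.987697
  -98.262·x − 5.902·y = 764.655641
det = -11.074·-5.902 − 114.652·-98.262 = 11331.293572
x = (668.987697·-5.902 − 114.652·764.655641) / 11331.293572 = -8.085367
y = (-11.074·764.655641 − 668.987697·-98.262) / 11331.293572 = 5.053992

x=-8.085 y=5.054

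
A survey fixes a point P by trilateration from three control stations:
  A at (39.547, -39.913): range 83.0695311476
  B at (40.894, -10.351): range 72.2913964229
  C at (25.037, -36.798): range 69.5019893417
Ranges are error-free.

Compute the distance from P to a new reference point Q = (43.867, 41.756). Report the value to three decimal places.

eq1: (x − 39.547)² + (y + 39.913)² = 83.0695311476²
eq2: (x − 40.894)² + (y + 10.351)² = 72.2913964229²
eq3: (x − 25.037)² + (y + 36.798)² = 69.5019893417²
eq1−eq2, eq1−eq3 (x²,y² cancel):
  2.694·x + 59.124·y = 296.950667
  -29.020·x + 6.230·y = 893.951878
det = 2.694·6.230 − 59.124·-29.020 = 1732.562100
x = (296.950667·6.230 − 59.124·893.951878) / 1732.562100 = -29.438488
y = (2.694·893.951878 − 296.950667·-29.020) / 1732.562100 = 6.363879
|P − Q| = √((-29.438488 − 43.867)² + (6.363879 − 41.756)²) = 81.402069

81.402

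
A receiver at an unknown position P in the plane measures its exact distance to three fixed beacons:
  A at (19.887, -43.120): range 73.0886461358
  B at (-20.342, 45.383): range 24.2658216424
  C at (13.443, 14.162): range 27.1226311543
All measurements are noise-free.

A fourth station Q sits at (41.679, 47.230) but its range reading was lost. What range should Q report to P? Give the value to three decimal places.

eq1: (x − 19.887)² + (y + 43.120)² = 73.0886461358²
eq2: (x + 20.342)² + (y − 45.383)² = 24.2658216424²
eq3: (x − 13.443)² + (y − 14.162)² = 27.1226311543²
eq2−eq3, eq2−eq1 (x²,y² cancel):
  67.570·x − 62.442·y = -2238.944181
  80.458·x − 177.006·y = -4971.706578
det = 67.570·-177.006 − -62.442·80.458 = -6936.336984
x = (-2238.944181·-177.006 − -62.442·-4971.706578) / -6936.336984 = -12.378760
y = (67.570·-4971.706578 − -2238.944181·80.458) / -6936.336984 = 22.461026
|P − Q| = √((-12.378760 − 41.679)² + (22.461026 − 47.230)²) = 59.462118

59.462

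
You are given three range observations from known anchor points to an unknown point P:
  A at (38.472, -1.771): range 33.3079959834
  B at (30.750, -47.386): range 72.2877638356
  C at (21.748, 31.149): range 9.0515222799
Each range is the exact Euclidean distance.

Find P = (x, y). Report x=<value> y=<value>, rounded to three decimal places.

x=16.831 y=23.549

eq1: (x − 38.472)² + (y + 1.771)² = 33.3079959834²
eq2: (x − 30.750)² + (y + 47.386)² = 72.2877638356²
eq3: (x − 21.748)² + (y − 31.149)² = 9.0515222799²
eq2−eq3, eq2−eq1 (x²,y² cancel):
  -18.004·x + 157.070·y = 3395.830954
  15.444·x + 91.230·y = 2408.333933
det = -18.004·91.230 − 157.070·15.444 = -4068.294000
x = (3395.830954·91.230 − 157.070·2408.333933) / -4068.294000 = 16.831466
y = (-18.004·2408.333933 − 3395.830954·15.444) / -4068.294000 = 23.549148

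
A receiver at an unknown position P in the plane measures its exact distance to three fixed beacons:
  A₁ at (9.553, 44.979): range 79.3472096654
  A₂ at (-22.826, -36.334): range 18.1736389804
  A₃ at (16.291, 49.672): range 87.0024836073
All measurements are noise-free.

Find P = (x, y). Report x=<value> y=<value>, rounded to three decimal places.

eq1: (x − 9.553)² + (y − 44.979)² = 79.3472096654²
eq2: (x + 22.826)² + (y + 36.334)² = 18.1736389804²
eq3: (x − 16.291)² + (y − 49.672)² = 87.0024836073²
eq2−eq1, eq2−eq3 (x²,y² cancel):
  64.758·x + 162.626·y = -5692.514110
  78.234·x + 172.012·y = -6347.632567
det = 64.758·172.012 − 162.626·78.234 = -1583.729388
x = (-5692.514110·172.012 − 162.626·-6347.632567) / -1583.729388 = -33.534363
y = (64.758·-6347.632567 − -5692.514110·78.234) / -1583.729388 = -21.650264

x=-33.534 y=-21.650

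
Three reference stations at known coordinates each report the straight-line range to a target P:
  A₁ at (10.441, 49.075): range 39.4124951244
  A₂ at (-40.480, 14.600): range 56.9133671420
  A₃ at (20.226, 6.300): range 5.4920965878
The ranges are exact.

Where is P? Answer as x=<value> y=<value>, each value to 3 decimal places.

eq1: (x − 10.441)² + (y − 49.075)² = 39.4124951244²
eq2: (x + 40.480)² + (y − 14.600)² = 56.9133671420²
eq3: (x − 20.226)² + (y − 6.300)² = 5.4920965878²
eq3−eq1, eq3−eq2 (x²,y² cancel):
  -19.570·x + 85.550·y = 545.407383
  -121.412·x + 16.600·y = -1805.958911
det = -19.570·16.600 − 85.550·-121.412 = 10061.934600
x = (545.407383·16.600 − 85.550·-1805.958911) / 10061.934600 = 16.254682
y = (-19.570·-1805.958911 − 545.407383·-121.412) / 10061.934600 = 10.093647

x=16.255 y=10.094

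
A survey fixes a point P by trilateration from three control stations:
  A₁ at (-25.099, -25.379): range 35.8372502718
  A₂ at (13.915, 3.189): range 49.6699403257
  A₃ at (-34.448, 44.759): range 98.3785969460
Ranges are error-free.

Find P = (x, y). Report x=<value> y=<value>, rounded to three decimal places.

x=4.502 y=-45.581

eq1: (x + 25.099)² + (y + 25.379)² = 35.8372502718²
eq2: (x − 13.915)² + (y − 3.189)² = 49.6699403257²
eq3: (x + 34.448)² + (y − 44.759)² = 98.3785969460²
eq3−eq1, eq3−eq2 (x²,y² cancel):
  18.698·x − 140.276·y = 6478.060487
  96.726·x − 83.140·y = 4225.009526
det = 18.698·-83.140 − -140.276·96.726 = 12013.784656
x = (6478.060487·-83.140 − -140.276·4225.009526) / 12013.784656 = 4.501620
y = (18.698·4225.009526 − 6478.060487·96.726) / 12013.784656 = -45.580778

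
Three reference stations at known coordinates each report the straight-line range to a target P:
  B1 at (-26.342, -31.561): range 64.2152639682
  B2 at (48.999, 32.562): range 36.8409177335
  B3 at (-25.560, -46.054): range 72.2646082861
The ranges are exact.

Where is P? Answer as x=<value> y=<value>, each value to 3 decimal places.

x=28.390 y=2.025

eq1: (x + 26.342)² + (y + 31.561)² = 64.2152639682²
eq2: (x − 48.999)² + (y − 32.562)² = 36.8409177335²
eq3: (x + 25.560)² + (y + 46.054)² = 72.2646082861²
eq2−eq3, eq2−eq1 (x²,y² cancel):
  -149.118·x − 157.232·y = -4551.821720
  -150.682·x − 128.246·y = -4537.535067
det = -149.118·-128.246 − -157.232·-150.682 = -4568.245196
x = (-4551.821720·-128.246 − -157.232·-4537.535067) / -4568.245196 = 28.390067
y = (-149.118·-4537.535067 − -4551.821720·-150.682) / -4568.245196 = 2.024726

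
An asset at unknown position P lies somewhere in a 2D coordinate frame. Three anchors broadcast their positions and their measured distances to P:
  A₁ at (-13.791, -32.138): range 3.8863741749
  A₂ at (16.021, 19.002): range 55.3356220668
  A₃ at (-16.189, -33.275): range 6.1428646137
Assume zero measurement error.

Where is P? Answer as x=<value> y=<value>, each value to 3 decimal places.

x=-12.228 y=-28.580

eq1: (x + 13.791)² + (y + 32.138)² = 3.8863741749²
eq2: (x − 16.021)² + (y − 19.002)² = 55.3356220668²
eq3: (x + 16.189)² + (y + 33.275)² = 6.1428646137²
eq1−eq2, eq1−eq3 (x²,y² cancel):
  59.624·x + 102.280·y = -3652.221445
  -4.796·x − 2.274·y = 123.635740
det = 59.624·-2.274 − 102.280·-4.796 = 354.949904
x = (-3652.221445·-2.274 − 102.280·123.635740) / 354.949904 = -12.227956
y = (59.624·123.635740 − -3652.221445·-4.796) / 354.949904 = -28.579798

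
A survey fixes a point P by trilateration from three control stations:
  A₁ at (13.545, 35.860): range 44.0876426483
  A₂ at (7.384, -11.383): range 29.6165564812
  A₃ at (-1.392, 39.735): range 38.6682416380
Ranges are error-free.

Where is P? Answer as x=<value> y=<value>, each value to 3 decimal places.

eq1: (x − 13.545)² + (y − 35.860)² = 44.0876426483²
eq2: (x − 7.384)² + (y + 11.383)² = 29.6165564812²
eq3: (x + 1.392)² + (y − 39.735)² = 38.6682416380²
eq2−eq1, eq2−eq3 (x²,y² cancel):
  12.322·x + 94.486·y = 218.730664
  -17.552·x + 102.236·y = 778.619250
det = 12.322·102.236 − 94.486·-17.552 = 2918.170264
x = (218.730664·102.236 − 94.486·778.619250) / 2918.170264 = -17.547458
y = (12.322·778.619250 − 218.730664·-17.552) / 2918.170264 = 4.603332

x=-17.547 y=4.603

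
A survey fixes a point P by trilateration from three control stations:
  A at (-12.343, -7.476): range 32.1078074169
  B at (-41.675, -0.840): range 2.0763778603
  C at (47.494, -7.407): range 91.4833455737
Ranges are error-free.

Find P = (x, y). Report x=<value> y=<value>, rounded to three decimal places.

eq1: (x + 12.343)² + (y + 7.476)² = 32.1078074169²
eq2: (x + 41.675)² + (y + 0.840)² = 2.0763778603²
eq3: (x − 47.494)² + (y + 7.407)² = 91.4833455737²
eq2−eq1, eq2−eq3 (x²,y² cancel):
  58.664·x − 13.272·y = -2555.870952
  178.338·x − 13.134·y = -7791.858712
det = 58.664·-13.134 − -13.272·178.338 = 1596.408960
x = (-2555.870952·-13.134 − -13.272·-7791.858712) / 1596.408960 = -43.751157
y = (58.664·-7791.858712 − -2555.870952·178.338) / 1596.408960 = -0.809746

x=-43.751 y=-0.810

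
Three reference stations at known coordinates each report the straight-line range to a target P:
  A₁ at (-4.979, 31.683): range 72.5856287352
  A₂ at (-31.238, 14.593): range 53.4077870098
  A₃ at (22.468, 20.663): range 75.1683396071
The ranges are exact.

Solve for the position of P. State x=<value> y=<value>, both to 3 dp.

x=-24.108 y=-38.337

eq1: (x + 4.979)² + (y − 31.683)² = 72.5856287352²
eq2: (x + 31.238)² + (y − 14.593)² = 53.4077870098²
eq3: (x − 22.468)² + (y − 20.663)² = 75.1683396071²
eq2−eq1, eq2−eq3 (x²,y² cancel):
  52.518·x + 34.180·y = -2576.447149
  107.412·x + 12.140·y = -3054.885266
det = 52.518·12.140 − 34.180·107.412 = -3033.773640
x = (-2576.447149·12.140 − 34.180·-3054.885266) / -3033.773640 = -24.107899
y = (52.518·-3054.885266 − -2576.447149·107.412) / -3033.773640 = -38.336702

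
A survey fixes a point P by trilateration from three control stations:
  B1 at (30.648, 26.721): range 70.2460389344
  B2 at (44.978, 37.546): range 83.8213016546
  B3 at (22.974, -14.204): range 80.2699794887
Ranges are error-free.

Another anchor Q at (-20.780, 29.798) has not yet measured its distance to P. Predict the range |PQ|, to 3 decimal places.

19.445

eq1: (x − 30.648)² + (y − 26.721)² = 70.2460389344²
eq2: (x − 44.978)² + (y − 37.546)² = 83.8213016546²
eq3: (x − 22.974)² + (y + 14.204)² = 80.2699794887²
eq2−eq1, eq2−eq3 (x²,y² cancel):
  -28.660·x − 21.650·y = 312.093770
  -44.008·x − 103.500·y = -2120.423304
det = -28.660·-103.500 − -21.650·-44.008 = 2013.536800
x = (312.093770·-103.500 − -21.650·-2120.423304) / 2013.536800 = -38.841540
y = (-28.660·-2120.423304 − 312.093770·-44.008) / 2013.536800 = 37.002529
|P − Q| = √((-38.841540 − -20.780)² + (37.002529 − 29.798)²) = 19.445423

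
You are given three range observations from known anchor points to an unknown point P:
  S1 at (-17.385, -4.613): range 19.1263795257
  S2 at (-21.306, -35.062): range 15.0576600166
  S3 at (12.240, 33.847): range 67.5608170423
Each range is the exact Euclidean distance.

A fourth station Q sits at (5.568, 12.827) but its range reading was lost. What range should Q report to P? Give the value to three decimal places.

47.069

eq1: (x + 17.385)² + (y + 4.613)² = 19.1263795257²
eq2: (x + 21.306)² + (y + 35.062)² = 15.0576600166²
eq3: (x − 12.240)² + (y − 33.847)² = 67.5608170423²
eq2−eq1, eq2−eq3 (x²,y² cancel):
  7.842·x + 60.898·y = -1498.856755
  67.092·x + 137.818·y = -4725.583345
det = 7.842·137.818 − 60.898·67.092 = -3004.999860
x = (-1498.856755·137.818 − 60.898·-4725.583345) / -3004.999860 = -27.024672
y = (7.842·-4725.583345 − -1498.856755·67.092) / -3004.999860 = -21.132538
|P − Q| = √((-27.024672 − 5.568)² + (-21.132538 − 12.827)²) = 47.069443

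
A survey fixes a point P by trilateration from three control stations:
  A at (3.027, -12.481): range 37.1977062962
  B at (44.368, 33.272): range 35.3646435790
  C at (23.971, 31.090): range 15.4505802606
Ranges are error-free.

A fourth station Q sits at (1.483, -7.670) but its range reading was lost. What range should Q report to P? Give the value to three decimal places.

eq1: (x − 3.027)² + (y + 12.481)² = 37.1977062962²
eq2: (x − 44.368)² + (y − 33.272)² = 35.3646435790²
eq3: (x − 23.971)² + (y − 31.090)² = 15.4505802606²
eq1−eq3, eq1−eq2 (x²,y² cancel):
  41.888·x + 87.142·y = 2521.207774
  82.682·x + 91.506·y = 3043.618656
det = 41.888·91.506 − 87.142·82.682 = -3372.071516
x = (2521.207774·91.506 − 87.142·3043.618656) / -3372.071516 = 10.237440
y = (41.888·3043.618656 − 2521.207774·82.682) / -3372.071516 = 24.011176
|P − Q| = √((10.237440 − 1.483)² + (24.011176 − -7.670)²) = 32.868482

32.868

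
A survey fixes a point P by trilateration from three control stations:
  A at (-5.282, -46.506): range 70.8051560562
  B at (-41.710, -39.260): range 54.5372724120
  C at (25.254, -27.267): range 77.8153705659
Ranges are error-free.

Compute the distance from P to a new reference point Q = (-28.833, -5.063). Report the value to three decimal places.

23.140

eq1: (x + 5.282)² + (y + 46.506)² = 70.8051560562²
eq2: (x + 41.710)² + (y + 39.260)² = 54.5372724120²
eq3: (x − 25.254)² + (y + 27.267)² = 77.8153705659²
eq3−eq2, eq3−eq1 (x²,y² cancel):
  -133.928·x − 23.986·y = 4980.735709
  -61.072·x − 38.478·y = 1851.315527
det = -133.928·-38.478 − -23.986·-61.072 = 3688.408592
x = (4980.735709·-38.478 − -23.986·1851.315527) / 3688.408592 = -39.920494
y = (-133.928·1851.315527 − 4980.735709·-61.072) / 3688.408592 = 15.247905
|P − Q| = √((-39.920494 − -28.833)² + (15.247905 − -5.063)²) = 23.140126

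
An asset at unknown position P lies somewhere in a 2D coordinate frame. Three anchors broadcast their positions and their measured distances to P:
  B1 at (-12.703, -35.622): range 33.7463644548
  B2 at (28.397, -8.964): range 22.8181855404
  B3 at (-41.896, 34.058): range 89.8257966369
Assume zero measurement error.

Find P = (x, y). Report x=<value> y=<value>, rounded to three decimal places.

x=20.641 y=-30.423

eq1: (x + 12.703)² + (y + 35.622)² = 33.7463644548²
eq2: (x − 28.397)² + (y + 8.964)² = 22.8181855404²
eq3: (x + 41.896)² + (y − 34.058)² = 89.8257966369²
eq2−eq3, eq2−eq1 (x²,y² cancel):
  -140.586·x + 86.044·y = -5519.524875
  -82.200·x − 53.316·y = -74.597335
det = -140.586·-53.316 − 86.044·-82.200 = 14568.299976
x = (-5519.524875·-53.316 − 86.044·-74.597335) / 14568.299976 = 20.640544
y = (-140.586·-74.597335 − -5519.524875·-82.200) / 14568.299976 = -30.423427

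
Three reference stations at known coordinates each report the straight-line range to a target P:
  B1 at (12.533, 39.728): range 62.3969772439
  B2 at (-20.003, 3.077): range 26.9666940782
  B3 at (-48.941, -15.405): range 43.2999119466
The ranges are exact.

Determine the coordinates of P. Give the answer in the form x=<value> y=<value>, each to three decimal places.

eq1: (x − 12.533)² + (y − 39.728)² = 62.3969772439²
eq2: (x + 20.003)² + (y − 3.077)² = 26.9666940782²
eq3: (x + 48.941)² + (y + 15.405)² = 43.2999119466²
eq1−eq2, eq1−eq3 (x²,y² cancel):
  -65.072·x − 73.302·y = 1840.378045
  -122.948·x − 110.266·y = 2915.645828
det = -65.072·-110.266 − -73.302·-122.948 = -1837.105144
x = (1840.378045·-110.266 − -73.302·2915.645828) / -1837.105144 = -5.874212
y = (-65.072·2915.645828 − 1840.378045·-122.948) / -1837.105144 = -19.892108

x=-5.874 y=-19.892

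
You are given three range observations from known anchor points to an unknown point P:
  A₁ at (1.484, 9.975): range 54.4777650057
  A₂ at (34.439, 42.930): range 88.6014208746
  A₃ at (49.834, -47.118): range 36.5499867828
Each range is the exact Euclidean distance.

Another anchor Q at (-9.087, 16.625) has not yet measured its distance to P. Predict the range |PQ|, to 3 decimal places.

63.910

eq1: (x − 1.484)² + (y − 9.975)² = 54.4777650057²
eq2: (x − 34.439)² + (y − 42.930)² = 88.6014208746²
eq3: (x − 49.834)² + (y + 47.118)² = 36.5499867828²
eq3−eq2, eq3−eq1 (x²,y² cancel):
  -30.790·x + 180.096·y = -8188.814106
  -96.700·x + 114.186·y = -6233.755945
det = -30.790·114.186 − 180.096·-96.700 = 13899.496260
x = (-8188.814106·114.186 − 180.096·-6233.755945) / 13899.496260 = 13.498805
y = (-30.790·-6233.755945 − -8188.814106·-96.700) / 13899.496260 = -43.161347
|P − Q| = √((13.498805 − -9.087)² + (-43.161347 − 16.625)²) = 63.910295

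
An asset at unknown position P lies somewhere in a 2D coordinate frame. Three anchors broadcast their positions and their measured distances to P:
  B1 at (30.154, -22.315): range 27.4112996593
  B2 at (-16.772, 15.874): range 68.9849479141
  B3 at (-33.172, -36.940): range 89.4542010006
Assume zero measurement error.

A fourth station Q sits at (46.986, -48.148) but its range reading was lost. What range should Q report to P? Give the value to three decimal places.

eq1: (x − 30.154)² + (y + 22.315)² = 27.4112996593²
eq2: (x + 16.772)² + (y − 15.874)² = 68.9849479141²
eq3: (x + 33.172)² + (y + 36.940)² = 89.4542010006²
eq3−eq2, eq3−eq1 (x²,y² cancel):
  32.800·x + 105.628·y = 1311.469714
  126.652·x + 29.250·y = 6192.952485
det = 32.800·29.250 − 105.628·126.652 = -12418.597456
x = (1311.469714·29.250 − 105.628·6192.952485) / -12418.597456 = 49.586010
y = (32.800·6192.952485 − 1311.469714·126.652) / -12418.597456 = -2.981704
|P − Q| = √((49.586010 − 46.986)² + (-2.981704 − -48.148)²) = 45.241069

45.241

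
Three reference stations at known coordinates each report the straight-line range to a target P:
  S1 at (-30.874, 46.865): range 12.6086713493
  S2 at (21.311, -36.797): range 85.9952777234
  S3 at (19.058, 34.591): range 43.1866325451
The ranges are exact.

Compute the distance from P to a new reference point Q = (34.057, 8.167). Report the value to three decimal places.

eq1: (x + 30.874)² + (y − 46.865)² = 12.6086713493²
eq2: (x − 21.311)² + (y + 36.797)² = 85.9952777234²
eq3: (x − 19.058)² + (y − 34.591)² = 43.1866325451²
eq3−eq1, eq3−eq2 (x²,y² cancel):
  -99.864·x + 24.548·y = 3295.894093
  4.506·x − 142.776·y = -5281.669275
det = -99.864·-142.776 − 24.548·4.506 = 14147.569176
x = (3295.894093·-142.776 − 24.548·-5281.669275) / 14147.569176 = -24.097437
y = (-99.864·-5281.669275 − 3295.894093·4.506) / 14147.569176 = 36.232183
|P − Q| = √((-24.097437 − 34.057)² + (36.232183 − 8.167)²) = 64.572386

64.572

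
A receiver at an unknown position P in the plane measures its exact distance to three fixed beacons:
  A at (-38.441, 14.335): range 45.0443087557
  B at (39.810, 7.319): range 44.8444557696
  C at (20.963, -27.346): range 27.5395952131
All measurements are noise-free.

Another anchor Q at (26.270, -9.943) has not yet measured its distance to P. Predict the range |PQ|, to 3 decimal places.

27.440

eq1: (x + 38.441)² + (y − 14.335)² = 45.0443087557²
eq2: (x − 39.810)² + (y − 7.319)² = 44.8444557696²
eq3: (x − 20.963)² + (y + 27.346)² = 27.5395952131²
eq2−eq3, eq2−eq1 (x²,y² cancel):
  -37.694·x − 69.330·y = 801.443133
  -156.502·x + 14.032·y = 26.834307
det = -37.694·14.032 − -69.330·-156.502 = -11379.205868
x = (801.443133·14.032 − -69.330·26.834307) / -11379.205868 = -1.151774
y = (-37.694·26.834307 − 801.443133·-156.502) / -11379.205868 = -10.933624
|P − Q| = √((-1.151774 − 26.270)² + (-10.933624 − -9.943)²) = 27.439661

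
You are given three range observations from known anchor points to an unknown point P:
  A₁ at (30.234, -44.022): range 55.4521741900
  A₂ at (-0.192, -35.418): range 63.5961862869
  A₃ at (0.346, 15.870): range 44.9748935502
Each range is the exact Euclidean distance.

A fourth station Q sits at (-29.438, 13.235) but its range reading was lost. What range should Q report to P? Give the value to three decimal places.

eq1: (x − 30.234)² + (y + 44.022)² = 55.4521741900²
eq2: (x + 0.192)² + (y + 35.418)² = 63.5961862869²
eq3: (x − 0.346)² + (y − 15.870)² = 44.9748935502²
eq2−eq3, eq2−eq1 (x²,y² cancel):
  1.076·x + 102.576·y = 1019.238888
  60.852·x − 17.208·y = 2567.090940
det = 1.076·-17.208 − 102.576·60.852 = -6260.470560
x = (1019.238888·-17.208 − 102.576·2567.090940) / -6260.470560 = 44.862599
y = (1.076·2567.090940 − 1019.238888·60.852) / -6260.470560 = 9.465828
|P − Q| = √((44.862599 − -29.438)² + (9.465828 − 13.235)²) = 74.396141

74.396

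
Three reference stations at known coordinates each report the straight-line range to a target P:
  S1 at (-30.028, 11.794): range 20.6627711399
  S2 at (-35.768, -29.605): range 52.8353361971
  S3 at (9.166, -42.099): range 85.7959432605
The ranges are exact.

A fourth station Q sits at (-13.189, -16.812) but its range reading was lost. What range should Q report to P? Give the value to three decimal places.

52.046

eq1: (x + 30.028)² + (y − 11.794)² = 20.6627711399²
eq2: (x + 35.768)² + (y + 29.605)² = 52.8353361971²
eq3: (x − 9.166)² + (y + 42.099)² = 85.7959432605²
eq2−eq3, eq2−eq1 (x²,y² cancel):
  89.868·x − 24.988·y = -4868.835621
  11.480·x + 82.798·y = 1249.596011
det = 89.868·82.798 − -24.988·11.480 = 7727.752904
x = (-4868.835621·82.798 − -24.988·1249.596011) / 7727.752904 = -48.125885
y = (89.868·1249.596011 − -4868.835621·11.480) / 7727.752904 = 21.764791
|P − Q| = √((-48.125885 − -13.189)² + (21.764791 − -16.812)²) = 52.045699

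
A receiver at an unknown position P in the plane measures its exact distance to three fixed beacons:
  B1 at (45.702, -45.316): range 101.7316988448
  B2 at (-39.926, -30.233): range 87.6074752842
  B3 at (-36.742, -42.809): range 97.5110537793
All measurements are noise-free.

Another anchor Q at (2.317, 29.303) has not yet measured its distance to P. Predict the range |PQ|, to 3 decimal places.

17.314

eq1: (x − 45.702)² + (y + 45.316)² = 101.7316988448²
eq2: (x + 39.926)² + (y + 30.233)² = 87.6074752842²
eq3: (x + 36.742)² + (y + 42.809)² = 97.5110537793²
eq2−eq3, eq2−eq1 (x²,y² cancel):
  6.368·x − 25.152·y = -1158.870603
  171.256·x − 30.166·y = -1040.175929
det = 6.368·-30.166 − -25.152·171.256 = 4115.333824
x = (-1158.870603·-30.166 − -25.152·-1040.175929) / 4115.333824 = 2.137369
y = (6.368·-1040.175929 − -1158.870603·171.256) / 4115.333824 = 46.615830
|P − Q| = √((2.137369 − 2.317)² + (46.615830 − 29.303)²) = 17.313762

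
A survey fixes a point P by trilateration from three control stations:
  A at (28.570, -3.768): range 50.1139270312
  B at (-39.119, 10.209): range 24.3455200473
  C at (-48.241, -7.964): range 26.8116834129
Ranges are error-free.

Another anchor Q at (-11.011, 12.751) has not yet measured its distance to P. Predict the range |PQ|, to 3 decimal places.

eq1: (x − 28.570)² + (y + 3.768)² = 50.1139270312²
eq2: (x + 39.119)² + (y − 10.209)² = 24.3455200473²
eq3: (x + 48.241)² + (y + 7.964)² = 26.8116834129²
eq1−eq2, eq1−eq3 (x²,y² cancel):
  -135.378·x + 27.954·y = 2722.778454
  -153.622·x − 8.392·y = 3352.715968
det = -135.378·-8.392 − 27.954·-153.622 = 5430.441564
x = (2722.778454·-8.392 − 27.954·3352.715968) / 5430.441564 = -21.466280
y = (-135.378·3352.715968 − 2722.778454·-153.622) / 5430.441564 = -6.556614
|P − Q| = √((-21.466280 − -11.011)² + (-6.556614 − 12.751)²) = 21.956704

21.957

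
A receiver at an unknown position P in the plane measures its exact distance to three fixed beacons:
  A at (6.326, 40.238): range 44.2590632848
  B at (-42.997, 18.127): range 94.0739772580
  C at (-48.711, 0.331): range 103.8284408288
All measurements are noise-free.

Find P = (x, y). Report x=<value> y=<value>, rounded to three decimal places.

x=49.940 y=32.709

eq1: (x − 6.326)² + (y − 40.238)² = 44.2590632848²
eq2: (x + 42.997)² + (y − 18.127)² = 94.0739772580²
eq3: (x + 48.711)² + (y − 0.331)² = 103.8284408288²
eq2−eq3, eq2−eq1 (x²,y² cancel):
  -11.428·x − 35.592·y = -1734.890984
  98.646·x + 44.222·y = 6372.833296
det = -11.428·44.222 − -35.592·98.646 = 3005.639416
x = (-1734.890984·44.222 − -35.592·6372.833296) / 3005.639416 = 49.939967
y = (-11.428·6372.833296 − -1734.890984·98.646) / 3005.639416 = 32.708953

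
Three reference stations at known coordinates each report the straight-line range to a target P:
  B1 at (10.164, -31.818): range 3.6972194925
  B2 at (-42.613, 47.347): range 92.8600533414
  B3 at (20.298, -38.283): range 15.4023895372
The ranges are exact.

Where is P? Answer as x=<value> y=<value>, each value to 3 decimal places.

eq1: (x − 10.164)² + (y + 31.818)² = 3.6972194925²
eq2: (x + 42.613)² + (y − 47.347)² = 92.8600533414²
eq3: (x − 20.298)² + (y + 38.283)² = 15.4023895372²
eq2−eq1, eq2−eq3 (x²,y² cancel):
  105.554·x − 158.330·y = 5667.405917
  125.822·x − 171.260·y = 6205.746618
det = 105.554·-171.260 − -158.330·125.822 = 1844.219220
x = (5667.405917·-171.260 − -158.330·6205.746618) / 1844.219220 = 6.482920
y = (105.554·6205.746618 − 5667.405917·125.822) / 1844.219220 = -31.472923

x=6.483 y=-31.473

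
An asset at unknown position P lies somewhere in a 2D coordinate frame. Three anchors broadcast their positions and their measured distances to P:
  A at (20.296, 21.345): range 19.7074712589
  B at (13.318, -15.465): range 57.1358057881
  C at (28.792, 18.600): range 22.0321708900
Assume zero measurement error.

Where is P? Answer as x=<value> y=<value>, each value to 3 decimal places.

x=25.425 y=40.373

eq1: (x − 20.296)² + (y − 21.345)² = 19.7074712589²
eq2: (x − 13.318)² + (y + 15.465)² = 57.1358057881²
eq3: (x − 28.792)² + (y − 18.600)² = 22.0321708900²
eq1−eq2, eq1−eq3 (x²,y² cancel):
  -13.956·x − 73.620·y = -3327.117172
  16.992·x − 5.490·y = 210.370492
det = -13.956·-5.490 − -73.620·16.992 = 1327.569480
x = (-3327.117172·-5.490 − -73.620·210.370492) / 1327.569480 = 25.424921
y = (-13.956·210.370492 − -3327.117172·16.992) / 1327.569480 = 40.373363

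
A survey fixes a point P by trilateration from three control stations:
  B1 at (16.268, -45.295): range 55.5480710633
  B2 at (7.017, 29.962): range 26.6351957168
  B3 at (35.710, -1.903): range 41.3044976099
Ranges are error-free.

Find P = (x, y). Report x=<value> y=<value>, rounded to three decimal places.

x=-4.812 y=6.098

eq1: (x − 16.268)² + (y + 45.295)² = 55.5480710633²
eq2: (x − 7.017)² + (y − 29.962)² = 26.6351957168²
eq3: (x − 35.710)² + (y + 1.903)² = 41.3044976099²
eq3−eq1, eq3−eq2 (x²,y² cancel):
  -38.884·x − 86.784·y = -342.067336
  -57.386·x + 63.730·y = 664.762096
det = -38.884·63.730 − -86.784·-57.386 = -7458.263944
x = (-342.067336·63.730 − -86.784·664.762096) / -7458.263944 = -4.812214
y = (-38.884·664.762096 − -342.067336·-57.386) / -7458.263944 = 6.097731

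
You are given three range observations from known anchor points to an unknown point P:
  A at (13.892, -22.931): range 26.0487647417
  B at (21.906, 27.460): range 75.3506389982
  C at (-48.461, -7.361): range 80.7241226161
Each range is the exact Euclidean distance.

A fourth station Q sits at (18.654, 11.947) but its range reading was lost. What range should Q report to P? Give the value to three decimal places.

59.896

eq1: (x − 13.892)² + (y + 22.931)² = 26.0487647417²
eq2: (x − 21.906)² + (y − 27.460)² = 75.3506389982²
eq3: (x + 48.461)² + (y + 7.361)² = 80.7241226161²
eq1−eq3, eq1−eq2 (x²,y² cancel):
  -124.706·x + 31.140·y = -4154.011411
  16.028·x + 100.782·y = -4484.074642
det = -124.706·100.782 − 31.140·16.028 = -13067.232012
x = (-4154.011411·100.782 − 31.140·-4484.074642) / -13067.232012 = 21.352303
y = (-124.706·-4484.074642 − -4154.011411·16.028) / -13067.232012 = -47.888605
|P − Q| = √((21.352303 − 18.654)² + (-47.888605 − 11.947)²) = 59.896414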